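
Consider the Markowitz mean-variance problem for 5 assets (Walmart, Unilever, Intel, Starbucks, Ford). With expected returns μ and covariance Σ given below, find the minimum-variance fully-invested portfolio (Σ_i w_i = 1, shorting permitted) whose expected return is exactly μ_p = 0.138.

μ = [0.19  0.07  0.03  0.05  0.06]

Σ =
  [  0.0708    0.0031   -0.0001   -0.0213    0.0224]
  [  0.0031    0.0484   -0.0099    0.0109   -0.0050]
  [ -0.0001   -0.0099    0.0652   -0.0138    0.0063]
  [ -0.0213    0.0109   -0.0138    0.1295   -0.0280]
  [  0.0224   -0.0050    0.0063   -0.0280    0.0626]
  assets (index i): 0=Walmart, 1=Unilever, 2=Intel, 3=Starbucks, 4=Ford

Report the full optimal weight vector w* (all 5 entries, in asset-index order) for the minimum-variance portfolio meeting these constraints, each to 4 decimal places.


0.6156  0.1757  0.0791  0.1409  -0.0114

u=Σ⁻¹μ = [2.7787  1.2703  0.8116  0.9069  0.3896]
v=Σ⁻¹𝟙 = [11.6659  22.7522  19.9945  13.6896  17.7282]
a=μᵀu=0.709951  b=𝟙ᵀu=6.157175  c=𝟙ᵀv=85.830368  D=ac−b²=23.024568
λ₁=(c·0.138−b)/D = (85.830368·0.138−6.157175)/23.024568 = 0.247015
λ₂=(a−b·0.138)/D = (0.709951−6.157175·0.138)/23.024568 = -0.006069
w* = 0.247015·u + -0.006069·v:
  w_0 = 0.247015·2.7787 + -0.006069·11.6659 = 0.6156  (Walmart)
  w_1 = 0.247015·1.2703 + -0.006069·22.7522 = 0.1757  (Unilever)
  w_2 = 0.247015·0.8116 + -0.006069·19.9945 = 0.0791  (Intel)
  w_3 = 0.247015·0.9069 + -0.006069·13.6896 = 0.1409  (Starbucks)
  w_4 = 0.247015·0.3896 + -0.006069·17.7282 = -0.0114  (Ford)
Σw_i=1.0000  μᵀw=0.1380
σ²=wᵀΣw=λ₁·μ_p+λ₂ = 0.247015·0.138 + -0.006069 = 0.028019 ≈ 0.0280


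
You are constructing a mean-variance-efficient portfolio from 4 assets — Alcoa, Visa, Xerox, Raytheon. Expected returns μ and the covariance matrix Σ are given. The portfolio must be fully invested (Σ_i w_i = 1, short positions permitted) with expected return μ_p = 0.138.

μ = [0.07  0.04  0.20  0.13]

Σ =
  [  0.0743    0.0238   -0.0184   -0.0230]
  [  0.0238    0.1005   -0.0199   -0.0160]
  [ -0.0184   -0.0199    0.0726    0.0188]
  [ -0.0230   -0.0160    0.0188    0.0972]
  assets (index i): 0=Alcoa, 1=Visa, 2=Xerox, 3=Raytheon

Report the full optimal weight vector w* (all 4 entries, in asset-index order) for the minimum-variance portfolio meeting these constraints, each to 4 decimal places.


0.2585  0.0984  0.4624  0.1808

u=Σ⁻¹μ = [1.8656  0.7786  3.1026  1.3070]
v=Σ⁻¹𝟙 = [18.3643  11.2620  18.1552  12.9758]
a=μᵀu=0.952175  b=𝟙ᵀu=7.053888  c=𝟙ᵀv=60.757375  D=ac−b²=8.094308
λ₁=(c·0.138−b)/D = (60.757375·0.138−7.053888)/8.094308 = 0.164391
λ₂=(a−b·0.138)/D = (0.952175−7.053888·0.138)/8.094308 = -0.002627
w* = 0.164391·u + -0.002627·v:
  w_0 = 0.164391·1.8656 + -0.002627·18.3643 = 0.2585  (Alcoa)
  w_1 = 0.164391·0.7786 + -0.002627·11.2620 = 0.0984  (Visa)
  w_2 = 0.164391·3.1026 + -0.002627·18.1552 = 0.4624  (Xerox)
  w_3 = 0.164391·1.3070 + -0.002627·12.9758 = 0.1808  (Raytheon)
Σw_i=1.0000  μᵀw=0.1380
σ²=wᵀΣw=λ₁·μ_p+λ₂ = 0.164391·0.138 + -0.002627 = 0.020059 ≈ 0.0201


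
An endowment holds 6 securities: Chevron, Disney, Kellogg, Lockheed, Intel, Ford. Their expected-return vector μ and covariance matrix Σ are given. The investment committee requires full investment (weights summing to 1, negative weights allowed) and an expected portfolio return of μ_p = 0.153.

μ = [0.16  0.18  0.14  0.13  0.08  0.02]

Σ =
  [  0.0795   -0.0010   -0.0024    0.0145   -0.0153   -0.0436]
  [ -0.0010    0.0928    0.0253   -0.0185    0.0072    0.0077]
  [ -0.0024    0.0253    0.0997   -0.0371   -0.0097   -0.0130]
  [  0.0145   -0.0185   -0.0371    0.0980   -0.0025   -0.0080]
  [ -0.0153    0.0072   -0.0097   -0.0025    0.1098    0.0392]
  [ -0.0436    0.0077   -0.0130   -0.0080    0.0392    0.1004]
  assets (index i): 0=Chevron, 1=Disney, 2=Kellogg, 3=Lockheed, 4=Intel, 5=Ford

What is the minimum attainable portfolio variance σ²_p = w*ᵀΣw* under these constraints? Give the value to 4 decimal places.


0.0202

x=Σ⁻¹μ = [2.5822  1.6597  2.1058  2.1842  0.7319  1.3542]
y=Σ⁻¹𝟙 = [22.5601  7.2053  18.3674  17.0108  6.5062  20.3980]
a=μᵀx=1.376274  b=𝟙ᵀx=10.617879  c=𝟙ᵀy=92.047892  D=ac−b²=13.943731
λ₁=(c·0.153−b)/D = (92.047892·0.153−10.617879)/13.943731 = 0.248531
λ₂=(a−b·0.153)/D = (1.376274−10.617879·0.153)/13.943731 = -0.017805
w* = 0.248531·x + -0.017805·y:
  w_0 = 0.248531·2.5822 + -0.017805·22.5601 = 0.2401  (Chevron)
  w_1 = 0.248531·1.6597 + -0.017805·7.2053 = 0.2842  (Disney)
  w_2 = 0.248531·2.1058 + -0.017805·18.3674 = 0.1963  (Kellogg)
  w_3 = 0.248531·2.1842 + -0.017805·17.0108 = 0.2400  (Lockheed)
  w_4 = 0.248531·0.7319 + -0.017805·6.5062 = 0.0661  (Intel)
  w_5 = 0.248531·1.3542 + -0.017805·20.3980 = -0.0266  (Ford)
Σw_i=1.0000  μᵀw=0.1530
σ²=wᵀΣw=λ₁·μ_p+λ₂ = 0.248531·0.153 + -0.017805 = 0.020221 ≈ 0.0202


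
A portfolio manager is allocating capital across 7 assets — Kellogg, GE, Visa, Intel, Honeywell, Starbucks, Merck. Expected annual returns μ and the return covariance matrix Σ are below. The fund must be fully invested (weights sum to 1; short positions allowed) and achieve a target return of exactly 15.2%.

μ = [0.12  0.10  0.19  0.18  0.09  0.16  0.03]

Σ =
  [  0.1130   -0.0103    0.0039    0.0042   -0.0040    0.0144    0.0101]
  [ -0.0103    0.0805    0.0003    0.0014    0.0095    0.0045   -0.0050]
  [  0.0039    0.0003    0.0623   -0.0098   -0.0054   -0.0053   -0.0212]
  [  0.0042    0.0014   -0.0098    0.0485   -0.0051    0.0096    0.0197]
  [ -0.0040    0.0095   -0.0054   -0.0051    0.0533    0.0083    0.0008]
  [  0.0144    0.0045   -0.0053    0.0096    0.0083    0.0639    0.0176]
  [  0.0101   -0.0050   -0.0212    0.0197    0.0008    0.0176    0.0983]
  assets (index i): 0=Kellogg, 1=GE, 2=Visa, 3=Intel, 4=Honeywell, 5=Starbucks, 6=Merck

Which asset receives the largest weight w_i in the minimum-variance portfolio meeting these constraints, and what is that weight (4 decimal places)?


u=Σ⁻¹μ = [0.7080  0.8918  3.9964  4.3419  2.1396  1.6970  -0.0517]
v=Σ⁻¹𝟙 = [7.1890  10.6411  24.5806  21.6195  20.7708  6.7373  9.5687]
a=μᵀu=2.177533  b=𝟙ᵀu=13.723023  c=𝟙ᵀv=101.107096  D=ac−b²=31.842640
λ₁=(c·0.152−b)/D = (101.107096·0.152−13.723023)/31.842640 = 0.051668
λ₂=(a−b·0.152)/D = (2.177533−13.723023·0.152)/31.842640 = 0.002878
w* = 0.051668·u + 0.002878·v:
  w_0 = 0.051668·0.7080 + 0.002878·7.1890 = 0.0573  (Kellogg)
  w_1 = 0.051668·0.8918 + 0.002878·10.6411 = 0.0767  (GE)
  w_2 = 0.051668·3.9964 + 0.002878·24.5806 = 0.2772  (Visa)
  w_3 = 0.051668·4.3419 + 0.002878·21.6195 = 0.2866  (Intel)
  w_4 = 0.051668·2.1396 + 0.002878·20.7708 = 0.1703  (Honeywell)
  w_5 = 0.051668·1.6970 + 0.002878·6.7373 = 0.1071  (Starbucks)
  w_6 = 0.051668·-0.0517 + 0.002878·9.5687 = 0.0249  (Merck)
Σw_i=1.0000  μᵀw=0.1520
σ²=wᵀΣw=λ₁·μ_p+λ₂ = 0.051668·0.152 + 0.002878 = 0.010731 ≈ 0.0107

Intel (0.2866)


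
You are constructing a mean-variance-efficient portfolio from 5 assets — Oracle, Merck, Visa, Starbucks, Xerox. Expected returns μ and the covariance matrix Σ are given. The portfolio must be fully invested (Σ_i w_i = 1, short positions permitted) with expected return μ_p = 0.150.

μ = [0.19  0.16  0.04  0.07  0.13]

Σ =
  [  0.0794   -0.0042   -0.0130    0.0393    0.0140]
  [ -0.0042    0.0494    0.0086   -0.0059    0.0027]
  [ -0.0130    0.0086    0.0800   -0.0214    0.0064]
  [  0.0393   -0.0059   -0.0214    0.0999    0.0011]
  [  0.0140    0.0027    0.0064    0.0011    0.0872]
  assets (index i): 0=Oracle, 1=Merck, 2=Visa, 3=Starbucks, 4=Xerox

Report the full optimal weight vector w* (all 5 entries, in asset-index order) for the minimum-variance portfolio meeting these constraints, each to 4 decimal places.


x=Σ⁻¹μ = [2.4691  3.3161  0.4724  0.0159  0.9568]
y=Σ⁻¹𝟙 = [9.3225  19.3825  14.0589  10.4086  8.2079]
a=μᵀx=1.144120  b=𝟙ᵀx=7.230458  c=𝟙ᵀy=61.380397  D=ac−b²=17.946989
λ₁=(c·0.150−b)/D = (61.380397·0.150−7.230458)/17.946989 = 0.110136
λ₂=(a−b·0.150)/D = (1.144120−7.230458·0.150)/17.946989 = 0.003318
w* = 0.110136·x + 0.003318·y:
  w_0 = 0.110136·2.4691 + 0.003318·9.3225 = 0.3029  (Oracle)
  w_1 = 0.110136·3.3161 + 0.003318·19.3825 = 0.4295  (Merck)
  w_2 = 0.110136·0.4724 + 0.003318·14.0589 = 0.0987  (Visa)
  w_3 = 0.110136·0.0159 + 0.003318·10.4086 = 0.0363  (Starbucks)
  w_4 = 0.110136·0.9568 + 0.003318·8.2079 = 0.1326  (Xerox)
Σw_i=1.0000  μᵀw=0.1500
σ²=wᵀΣw=λ₁·μ_p+λ₂ = 0.110136·0.150 + 0.003318 = 0.019838 ≈ 0.0198

0.3029  0.4295  0.0987  0.0363  0.1326


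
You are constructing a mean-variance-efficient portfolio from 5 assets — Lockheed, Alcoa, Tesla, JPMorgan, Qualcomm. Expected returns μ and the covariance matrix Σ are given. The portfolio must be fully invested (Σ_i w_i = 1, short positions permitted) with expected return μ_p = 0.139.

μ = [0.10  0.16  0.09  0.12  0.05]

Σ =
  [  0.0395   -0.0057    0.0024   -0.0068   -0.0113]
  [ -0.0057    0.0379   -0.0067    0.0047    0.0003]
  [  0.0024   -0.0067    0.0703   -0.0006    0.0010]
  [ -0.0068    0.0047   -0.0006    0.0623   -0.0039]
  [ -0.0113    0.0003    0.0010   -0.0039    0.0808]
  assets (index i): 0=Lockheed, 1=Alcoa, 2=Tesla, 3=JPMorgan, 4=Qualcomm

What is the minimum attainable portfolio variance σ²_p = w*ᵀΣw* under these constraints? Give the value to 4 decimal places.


0.0153

u=Σ⁻¹μ = [3.8340  4.8159  1.6087  2.0730  1.2173]
v=Σ⁻¹𝟙 = [37.4984  32.3407  15.9298  18.9985  18.2202]
a=μᵀu=1.608352  b=𝟙ᵀu=13.548865  c=𝟙ᵀv=122.987636  D=ac−b²=14.235665
λ₁=(c·0.139−b)/D = (122.987636·0.139−13.548865)/14.235665 = 0.249122
λ₂=(a−b·0.139)/D = (1.608352−13.548865·0.139)/14.235665 = -0.019313
w* = 0.249122·u + -0.019313·v:
  w_0 = 0.249122·3.8340 + -0.019313·37.4984 = 0.2309  (Lockheed)
  w_1 = 0.249122·4.8159 + -0.019313·32.3407 = 0.5751  (Alcoa)
  w_2 = 0.249122·1.6087 + -0.019313·15.9298 = 0.0931  (Tesla)
  w_3 = 0.249122·2.0730 + -0.019313·18.9985 = 0.1495  (JPMorgan)
  w_4 = 0.249122·1.2173 + -0.019313·18.2202 = -0.0486  (Qualcomm)
Σw_i=1.0000  μᵀw=0.1390
σ²=wᵀΣw=λ₁·μ_p+λ₂ = 0.249122·0.139 + -0.019313 = 0.015314 ≈ 0.0153


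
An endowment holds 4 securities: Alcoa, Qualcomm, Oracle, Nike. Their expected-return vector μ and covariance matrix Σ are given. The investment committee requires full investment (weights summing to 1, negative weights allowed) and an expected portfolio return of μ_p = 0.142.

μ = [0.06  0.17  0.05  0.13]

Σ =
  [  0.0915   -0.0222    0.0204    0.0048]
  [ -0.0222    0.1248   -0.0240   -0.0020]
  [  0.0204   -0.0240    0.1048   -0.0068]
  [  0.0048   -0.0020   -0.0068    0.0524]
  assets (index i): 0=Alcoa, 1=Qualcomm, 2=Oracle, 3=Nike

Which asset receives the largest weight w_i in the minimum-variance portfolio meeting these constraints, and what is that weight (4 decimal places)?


Nike (0.5581)

x=Σ⁻¹μ = [0.7344  1.7062  0.8932  2.5947]
y=Σ⁻¹𝟙 = [10.2779  12.4118  11.6901  20.1333]
a=μᵀx=0.716085  b=𝟙ᵀx=5.928513  c=𝟙ᵀy=54.513058  D=ac−b²=3.888748
λ₁=(c·0.142−b)/D = (54.513058·0.142−5.928513)/3.888748 = 0.466048
λ₂=(a−b·0.142)/D = (0.716085−5.928513·0.142)/3.888748 = -0.032340
w* = 0.466048·x + -0.032340·y:
  w_0 = 0.466048·0.7344 + -0.032340·10.2779 = 0.0099  (Alcoa)
  w_1 = 0.466048·1.7062 + -0.032340·12.4118 = 0.3938  (Qualcomm)
  w_2 = 0.466048·0.8932 + -0.032340·11.6901 = 0.0382  (Oracle)
  w_3 = 0.466048·2.5947 + -0.032340·20.1333 = 0.5581  (Nike)
Σw_i=1.0000  μᵀw=0.1420
σ²=wᵀΣw=λ₁·μ_p+λ₂ = 0.466048·0.142 + -0.032340 = 0.033838 ≈ 0.0338


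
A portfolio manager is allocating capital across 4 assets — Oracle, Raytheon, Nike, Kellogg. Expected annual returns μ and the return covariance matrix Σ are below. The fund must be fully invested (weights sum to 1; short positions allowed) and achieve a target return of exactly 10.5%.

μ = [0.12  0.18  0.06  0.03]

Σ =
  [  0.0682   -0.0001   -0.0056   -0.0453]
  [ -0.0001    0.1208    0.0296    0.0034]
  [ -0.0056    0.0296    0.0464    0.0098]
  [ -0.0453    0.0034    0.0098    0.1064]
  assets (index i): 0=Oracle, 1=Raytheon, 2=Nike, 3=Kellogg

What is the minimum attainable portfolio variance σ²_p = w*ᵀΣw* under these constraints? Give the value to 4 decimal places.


g=Σ⁻¹μ = [2.6917  1.3364  0.4822  1.3408]
h=Σ⁻¹𝟙 = [29.6140  3.1079  18.8835  20.1681]
a=μᵀg=0.632713  b=𝟙ᵀg=5.851162  c=𝟙ᵀh=71.773585  D=ac−b²=11.176015
λ₁=(c·0.105−b)/D = (71.773585·0.105−5.851162)/11.176015 = 0.150775
λ₂=(a−b·0.105)/D = (0.632713−5.851162·0.105)/11.176015 = 0.001641
w* = 0.150775·g + 0.001641·h:
  w_0 = 0.150775·2.6917 + 0.001641·29.6140 = 0.4544  (Oracle)
  w_1 = 0.150775·1.3364 + 0.001641·3.1079 = 0.2066  (Raytheon)
  w_2 = 0.150775·0.4822 + 0.001641·18.8835 = 0.1037  (Nike)
  w_3 = 0.150775·1.3408 + 0.001641·20.1681 = 0.2353  (Kellogg)
Σw_i=1.0000  μᵀw=0.1050
σ²=wᵀΣw=λ₁·μ_p+λ₂ = 0.150775·0.105 + 0.001641 = 0.017473 ≈ 0.0175

0.0175


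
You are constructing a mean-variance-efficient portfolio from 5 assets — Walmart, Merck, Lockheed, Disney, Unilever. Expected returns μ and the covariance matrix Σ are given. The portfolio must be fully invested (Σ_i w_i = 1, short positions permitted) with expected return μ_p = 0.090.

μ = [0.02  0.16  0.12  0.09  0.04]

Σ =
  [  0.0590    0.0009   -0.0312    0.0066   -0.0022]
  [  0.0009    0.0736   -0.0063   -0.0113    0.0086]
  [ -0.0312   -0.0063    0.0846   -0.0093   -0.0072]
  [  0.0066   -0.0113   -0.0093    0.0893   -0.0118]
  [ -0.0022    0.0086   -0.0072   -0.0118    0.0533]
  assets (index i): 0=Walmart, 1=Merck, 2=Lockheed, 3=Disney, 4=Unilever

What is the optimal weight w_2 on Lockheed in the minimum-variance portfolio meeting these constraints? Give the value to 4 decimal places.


p=Σ⁻¹μ = [1.4312  2.4818  2.4008  1.6102  1.0899]
q=Σ⁻¹𝟙 = [30.7094  15.3253  28.3143  17.1434  25.1767]
a=μᵀp=0.902321  b=𝟙ᵀp=9.013920  c=𝟙ᵀq=116.669041  D=ac−b²=24.022132
λ₁=(c·0.090−b)/D = (116.669041·0.090−9.013920)/24.022132 = 0.061872
λ₂=(a−b·0.090)/D = (0.902321−9.013920·0.090)/24.022132 = 0.003791
w* = 0.061872·p + 0.003791·q:
  w_0 = 0.061872·1.4312 + 0.003791·30.7094 = 0.2050  (Walmart)
  w_1 = 0.061872·2.4818 + 0.003791·15.3253 = 0.2117  (Merck)
  w_2 = 0.061872·2.4008 + 0.003791·28.3143 = 0.2559  (Lockheed)
  w_3 = 0.061872·1.6102 + 0.003791·17.1434 = 0.1646  (Disney)
  w_4 = 0.061872·1.0899 + 0.003791·25.1767 = 0.1629  (Unilever)
Σw_i=1.0000  μᵀw=0.0900
σ²=wᵀΣw=λ₁·μ_p+λ₂ = 0.061872·0.090 + 0.003791 = 0.009359 ≈ 0.0094

0.2559


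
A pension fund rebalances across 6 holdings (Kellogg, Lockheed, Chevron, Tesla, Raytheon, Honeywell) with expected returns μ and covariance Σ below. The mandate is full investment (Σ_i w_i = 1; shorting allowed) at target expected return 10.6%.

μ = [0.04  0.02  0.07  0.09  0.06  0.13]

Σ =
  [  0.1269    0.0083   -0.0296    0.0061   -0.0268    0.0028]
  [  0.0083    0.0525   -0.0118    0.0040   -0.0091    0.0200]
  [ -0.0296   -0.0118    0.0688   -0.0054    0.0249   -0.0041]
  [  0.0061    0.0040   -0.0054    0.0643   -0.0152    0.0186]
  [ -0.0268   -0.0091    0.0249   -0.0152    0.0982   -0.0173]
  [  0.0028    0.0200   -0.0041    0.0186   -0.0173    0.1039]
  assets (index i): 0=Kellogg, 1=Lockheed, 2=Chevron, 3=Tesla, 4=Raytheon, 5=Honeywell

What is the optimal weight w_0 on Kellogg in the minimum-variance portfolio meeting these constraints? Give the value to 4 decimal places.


0.1018

p=Σ⁻¹μ = [0.6860  0.1518  1.1771  1.3034  0.9217  1.1701]
q=Σ⁻¹𝟙 = [13.3381  20.6002  20.3246  16.4521  14.0949  5.5035]
a=μᵀp=0.437594  b=𝟙ᵀp=5.410085  c=𝟙ᵀq=90.313342  D=ac−b²=10.251520
λ₁=(c·0.106−b)/D = (90.313342·0.106−5.410085)/10.251520 = 0.406099
λ₂=(a−b·0.106)/D = (0.437594−5.410085·0.106)/10.251520 = -0.013254
w* = 0.406099·p + -0.013254·q:
  w_0 = 0.406099·0.6860 + -0.013254·13.3381 = 0.1018  (Kellogg)
  w_1 = 0.406099·0.1518 + -0.013254·20.6002 = -0.2114  (Lockheed)
  w_2 = 0.406099·1.1771 + -0.013254·20.3246 = 0.2086  (Chevron)
  w_3 = 0.406099·1.3034 + -0.013254·16.4521 = 0.3113  (Tesla)
  w_4 = 0.406099·0.9217 + -0.013254·14.0949 = 0.1875  (Raytheon)
  w_5 = 0.406099·1.1701 + -0.013254·5.5035 = 0.4022  (Honeywell)
Σw_i=1.0000  μᵀw=0.1060
σ²=wᵀΣw=λ₁·μ_p+λ₂ = 0.406099·0.106 + -0.013254 = 0.029792 ≈ 0.0298


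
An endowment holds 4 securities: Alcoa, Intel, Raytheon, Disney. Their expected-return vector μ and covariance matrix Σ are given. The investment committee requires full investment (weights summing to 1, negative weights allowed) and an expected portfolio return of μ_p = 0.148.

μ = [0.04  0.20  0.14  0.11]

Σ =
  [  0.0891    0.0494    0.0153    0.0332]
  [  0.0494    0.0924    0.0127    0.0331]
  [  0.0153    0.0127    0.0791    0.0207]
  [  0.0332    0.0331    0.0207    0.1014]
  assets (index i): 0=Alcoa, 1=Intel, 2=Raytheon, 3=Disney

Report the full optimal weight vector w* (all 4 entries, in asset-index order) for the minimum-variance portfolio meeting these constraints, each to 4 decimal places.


0.0709  0.3389  0.4156  0.1746

u=Σ⁻¹μ = [-1.3711  2.5481  1.5237  0.3909]
v=Σ⁻¹𝟙 = [4.9848  5.1963  9.6494  4.5637]
a=μᵀu=0.711092  b=𝟙ᵀu=3.091591  c=𝟙ᵀv=24.394325  D=ac−b²=7.788666
λ₁=(c·0.148−b)/D = (24.394325·0.148−3.091591)/7.788666 = 0.066606
λ₂=(a−b·0.148)/D = (0.711092−3.091591·0.148)/7.788666 = 0.032552
w* = 0.066606·u + 0.032552·v:
  w_0 = 0.066606·-1.3711 + 0.032552·4.9848 = 0.0709  (Alcoa)
  w_1 = 0.066606·2.5481 + 0.032552·5.1963 = 0.3389  (Intel)
  w_2 = 0.066606·1.5237 + 0.032552·9.6494 = 0.4156  (Raytheon)
  w_3 = 0.066606·0.3909 + 0.032552·4.5637 = 0.1746  (Disney)
Σw_i=1.0000  μᵀw=0.1480
σ²=wᵀΣw=λ₁·μ_p+λ₂ = 0.066606·0.148 + 0.032552 = 0.042410 ≈ 0.0424


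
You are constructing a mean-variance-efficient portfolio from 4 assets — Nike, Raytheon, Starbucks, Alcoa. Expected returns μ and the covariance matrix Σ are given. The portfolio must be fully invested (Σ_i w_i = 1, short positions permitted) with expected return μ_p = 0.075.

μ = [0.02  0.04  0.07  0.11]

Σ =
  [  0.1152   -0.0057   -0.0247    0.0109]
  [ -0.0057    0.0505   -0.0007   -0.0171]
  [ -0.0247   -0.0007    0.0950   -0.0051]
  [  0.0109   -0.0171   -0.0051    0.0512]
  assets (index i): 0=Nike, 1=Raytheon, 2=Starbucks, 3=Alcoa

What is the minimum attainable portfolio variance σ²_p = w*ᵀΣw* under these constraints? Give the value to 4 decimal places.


0.0127

g=Σ⁻¹μ = [0.2013  1.7737  0.9522  2.7928]
h=Σ⁻¹𝟙 = [10.6994  31.0862  15.1016  29.1400]
a=μᵀg=0.448835  b=𝟙ᵀg=5.719946  c=𝟙ᵀh=86.027183  D=ac−b²=5.894192
λ₁=(c·0.075−b)/D = (86.027183·0.075−5.719946)/5.894192 = 0.124206
λ₂=(a−b·0.075)/D = (0.448835−5.719946·0.075)/5.894192 = 0.003366
w* = 0.124206·g + 0.003366·h:
  w_0 = 0.124206·0.2013 + 0.003366·10.6994 = 0.0610  (Nike)
  w_1 = 0.124206·1.7737 + 0.003366·31.0862 = 0.3249  (Raytheon)
  w_2 = 0.124206·0.9522 + 0.003366·15.1016 = 0.1691  (Starbucks)
  w_3 = 0.124206·2.7928 + 0.003366·29.1400 = 0.4450  (Alcoa)
Σw_i=1.0000  μᵀw=0.0750
σ²=wᵀΣw=λ₁·μ_p+λ₂ = 0.124206·0.075 + 0.003366 = 0.012681 ≈ 0.0127


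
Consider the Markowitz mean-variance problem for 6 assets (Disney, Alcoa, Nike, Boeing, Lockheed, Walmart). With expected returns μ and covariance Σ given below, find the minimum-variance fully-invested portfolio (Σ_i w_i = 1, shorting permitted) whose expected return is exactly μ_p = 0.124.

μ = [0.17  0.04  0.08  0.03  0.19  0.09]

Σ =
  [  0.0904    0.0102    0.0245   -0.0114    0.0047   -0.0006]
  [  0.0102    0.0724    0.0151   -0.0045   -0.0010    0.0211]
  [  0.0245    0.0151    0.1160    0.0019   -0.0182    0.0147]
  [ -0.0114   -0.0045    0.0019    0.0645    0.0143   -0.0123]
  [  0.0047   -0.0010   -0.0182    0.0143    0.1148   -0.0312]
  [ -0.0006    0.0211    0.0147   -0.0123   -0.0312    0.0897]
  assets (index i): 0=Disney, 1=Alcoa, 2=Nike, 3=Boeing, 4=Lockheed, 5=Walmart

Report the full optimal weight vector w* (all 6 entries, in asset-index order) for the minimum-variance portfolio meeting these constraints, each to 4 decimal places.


0.2340  0.0179  0.0682  0.1582  0.2635  0.2581

x=Σ⁻¹μ = [1.7769  -0.2460  0.4302  0.6371  2.0600  1.8065]
y=Σ⁻¹𝟙 = [10.6514  8.2884  4.8264  18.2302  10.8507  14.7529]
a=μᵀx=0.899743  b=𝟙ᵀx=6.464696  c=𝟙ᵀy=67.600034  D=ac−b²=19.030343
λ₁=(c·0.124−b)/D = (67.600034·0.124−6.464696)/19.030343 = 0.100771
λ₂=(a−b·0.124)/D = (0.899743−6.464696·0.124)/19.030343 = 0.005156
w* = 0.100771·x + 0.005156·y:
  w_0 = 0.100771·1.7769 + 0.005156·10.6514 = 0.2340  (Disney)
  w_1 = 0.100771·-0.2460 + 0.005156·8.2884 = 0.0179  (Alcoa)
  w_2 = 0.100771·0.4302 + 0.005156·4.8264 = 0.0682  (Nike)
  w_3 = 0.100771·0.6371 + 0.005156·18.2302 = 0.1582  (Boeing)
  w_4 = 0.100771·2.0600 + 0.005156·10.8507 = 0.2635  (Lockheed)
  w_5 = 0.100771·1.8065 + 0.005156·14.7529 = 0.2581  (Walmart)
Σw_i=1.0000  μᵀw=0.1240
σ²=wᵀΣw=λ₁·μ_p+λ₂ = 0.100771·0.124 + 0.005156 = 0.017652 ≈ 0.0177


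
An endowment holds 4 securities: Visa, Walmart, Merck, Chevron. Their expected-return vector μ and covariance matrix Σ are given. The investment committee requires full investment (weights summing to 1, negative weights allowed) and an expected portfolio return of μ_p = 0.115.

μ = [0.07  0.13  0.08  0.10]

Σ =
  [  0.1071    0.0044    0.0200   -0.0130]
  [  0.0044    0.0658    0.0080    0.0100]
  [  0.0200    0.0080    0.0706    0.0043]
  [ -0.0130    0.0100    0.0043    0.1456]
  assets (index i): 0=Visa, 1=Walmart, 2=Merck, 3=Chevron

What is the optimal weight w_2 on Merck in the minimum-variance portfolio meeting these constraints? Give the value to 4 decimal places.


0.1310

u=Σ⁻¹μ = [0.5123  1.7603  0.7527  0.5894]
v=Σ⁻¹𝟙 = [7.7003  12.4726  10.1799  6.3984]
a=μᵀu=0.383858  b=𝟙ᵀu=3.614686  c=𝟙ᵀv=36.751151  D=ac−b²=1.041261
λ₁=(c·0.115−b)/D = (36.751151·0.115−3.614686)/1.041261 = 0.587457
λ₂=(a−b·0.115)/D = (0.383858−3.614686·0.115)/1.041261 = -0.030570
w* = 0.587457·u + -0.030570·v:
  w_0 = 0.587457·0.5123 + -0.030570·7.7003 = 0.0655  (Visa)
  w_1 = 0.587457·1.7603 + -0.030570·12.4726 = 0.6528  (Walmart)
  w_2 = 0.587457·0.7527 + -0.030570·10.1799 = 0.1310  (Merck)
  w_3 = 0.587457·0.5894 + -0.030570·6.3984 = 0.1507  (Chevron)
Σw_i=1.0000  μᵀw=0.1150
σ²=wᵀΣw=λ₁·μ_p+λ₂ = 0.587457·0.115 + -0.030570 = 0.036988 ≈ 0.0370


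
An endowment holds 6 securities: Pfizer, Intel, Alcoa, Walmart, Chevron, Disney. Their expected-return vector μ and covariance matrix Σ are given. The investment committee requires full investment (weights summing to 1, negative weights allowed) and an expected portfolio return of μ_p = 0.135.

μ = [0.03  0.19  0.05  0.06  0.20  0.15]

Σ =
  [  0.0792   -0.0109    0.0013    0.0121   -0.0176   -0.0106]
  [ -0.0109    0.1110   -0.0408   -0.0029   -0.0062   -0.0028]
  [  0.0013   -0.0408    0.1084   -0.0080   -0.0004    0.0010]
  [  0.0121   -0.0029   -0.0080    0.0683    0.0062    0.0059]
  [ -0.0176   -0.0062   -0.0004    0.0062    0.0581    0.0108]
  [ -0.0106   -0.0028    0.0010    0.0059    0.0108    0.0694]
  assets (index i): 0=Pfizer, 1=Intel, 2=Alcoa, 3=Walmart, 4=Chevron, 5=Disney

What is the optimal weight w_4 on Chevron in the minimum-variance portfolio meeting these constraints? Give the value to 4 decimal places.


x=Σ⁻¹μ = [1.7954  2.7059  1.4796  0.3316  3.8987  1.8886]
y=Σ⁻¹𝟙 = [19.9866  19.0188  16.8896  10.7316  21.7214  13.6933]
a=μᵀx=1.724895  b=𝟙ᵀx=12.099818  c=𝟙ᵀy=102.041319  D=ac−b²=29.604997
λ₁=(c·0.135−b)/D = (102.041319·0.135−12.099818)/29.604997 = 0.056604
λ₂=(a−b·0.135)/D = (1.724895−12.099818·0.135)/29.604997 = 0.003088
w* = 0.056604·x + 0.003088·y:
  w_0 = 0.056604·1.7954 + 0.003088·19.9866 = 0.1633  (Pfizer)
  w_1 = 0.056604·2.7059 + 0.003088·19.0188 = 0.2119  (Intel)
  w_2 = 0.056604·1.4796 + 0.003088·16.8896 = 0.1359  (Alcoa)
  w_3 = 0.056604·0.3316 + 0.003088·10.7316 = 0.0519  (Walmart)
  w_4 = 0.056604·3.8987 + 0.003088·21.7214 = 0.2878  (Chevron)
  w_5 = 0.056604·1.8886 + 0.003088·13.6933 = 0.1492  (Disney)
Σw_i=1.0000  μᵀw=0.1350
σ²=wᵀΣw=λ₁·μ_p+λ₂ = 0.056604·0.135 + 0.003088 = 0.010730 ≈ 0.0107

0.2878


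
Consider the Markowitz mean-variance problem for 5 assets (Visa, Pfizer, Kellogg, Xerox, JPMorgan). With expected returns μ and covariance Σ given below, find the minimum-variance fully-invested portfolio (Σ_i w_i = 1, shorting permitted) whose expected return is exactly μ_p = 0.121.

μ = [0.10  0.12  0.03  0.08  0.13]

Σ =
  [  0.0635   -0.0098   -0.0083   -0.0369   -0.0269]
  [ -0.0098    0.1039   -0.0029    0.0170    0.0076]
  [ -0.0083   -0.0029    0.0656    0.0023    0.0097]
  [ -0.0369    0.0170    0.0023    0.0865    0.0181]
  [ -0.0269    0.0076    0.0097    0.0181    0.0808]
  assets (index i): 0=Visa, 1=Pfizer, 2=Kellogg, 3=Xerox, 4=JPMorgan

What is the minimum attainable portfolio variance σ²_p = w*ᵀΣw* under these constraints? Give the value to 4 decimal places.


0.0184

g=Σ⁻¹μ = [3.8835  1.0620  0.5881  1.8734  2.3116]
h=Σ⁻¹𝟙 = [40.1102  8.8703  17.2926  22.7601  17.7210]
a=μᵀg=0.983830  b=𝟙ᵀg=9.718779  c=𝟙ᵀh=106.754300  D=ac−b²=10.573436
λ₁=(c·0.121−b)/D = (106.754300·0.121−9.718779)/10.573436 = 0.302503
λ₂=(a−b·0.121)/D = (0.983830−9.718779·0.121)/10.573436 = -0.018172
w* = 0.302503·g + -0.018172·h:
  w_0 = 0.302503·3.8835 + -0.018172·40.1102 = 0.4459  (Visa)
  w_1 = 0.302503·1.0620 + -0.018172·8.8703 = 0.1601  (Pfizer)
  w_2 = 0.302503·0.5881 + -0.018172·17.2926 = -0.1363  (Kellogg)
  w_3 = 0.302503·1.8734 + -0.018172·22.7601 = 0.1531  (Xerox)
  w_4 = 0.302503·2.3116 + -0.018172·17.7210 = 0.3772  (JPMorgan)
Σw_i=1.0000  μᵀw=0.1210
σ²=wᵀΣw=λ₁·μ_p+λ₂ = 0.302503·0.121 + -0.018172 = 0.018431 ≈ 0.0184


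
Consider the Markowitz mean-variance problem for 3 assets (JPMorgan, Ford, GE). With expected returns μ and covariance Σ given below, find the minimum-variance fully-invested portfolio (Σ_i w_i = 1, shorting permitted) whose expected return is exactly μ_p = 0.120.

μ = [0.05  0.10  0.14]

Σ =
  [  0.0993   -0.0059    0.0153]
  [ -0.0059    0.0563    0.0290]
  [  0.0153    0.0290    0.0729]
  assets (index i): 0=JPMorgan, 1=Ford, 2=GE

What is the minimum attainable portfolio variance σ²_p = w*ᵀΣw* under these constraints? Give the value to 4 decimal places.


0.0449

u=Σ⁻¹μ = [0.3497  1.0834  1.4160]
v=Σ⁻¹𝟙 = [10.2431  16.1956  5.1249]
a=μᵀu=0.324076  b=𝟙ᵀu=2.849206  c=𝟙ᵀv=31.563647  D=ac−b²=2.111055
λ₁=(c·0.120−b)/D = (31.563647·0.120−2.849206)/2.111055 = 0.444532
λ₂=(a−b·0.120)/D = (0.324076−2.849206·0.120)/2.111055 = -0.008445
w* = 0.444532·u + -0.008445·v:
  w_0 = 0.444532·0.3497 + -0.008445·10.2431 = 0.0690  (JPMorgan)
  w_1 = 0.444532·1.0834 + -0.008445·16.1956 = 0.3449  (Ford)
  w_2 = 0.444532·1.4160 + -0.008445·5.1249 = 0.5862  (GE)
Σw_i=1.0000  μᵀw=0.1200
σ²=wᵀΣw=λ₁·μ_p+λ₂ = 0.444532·0.120 + -0.008445 = 0.044899 ≈ 0.0449


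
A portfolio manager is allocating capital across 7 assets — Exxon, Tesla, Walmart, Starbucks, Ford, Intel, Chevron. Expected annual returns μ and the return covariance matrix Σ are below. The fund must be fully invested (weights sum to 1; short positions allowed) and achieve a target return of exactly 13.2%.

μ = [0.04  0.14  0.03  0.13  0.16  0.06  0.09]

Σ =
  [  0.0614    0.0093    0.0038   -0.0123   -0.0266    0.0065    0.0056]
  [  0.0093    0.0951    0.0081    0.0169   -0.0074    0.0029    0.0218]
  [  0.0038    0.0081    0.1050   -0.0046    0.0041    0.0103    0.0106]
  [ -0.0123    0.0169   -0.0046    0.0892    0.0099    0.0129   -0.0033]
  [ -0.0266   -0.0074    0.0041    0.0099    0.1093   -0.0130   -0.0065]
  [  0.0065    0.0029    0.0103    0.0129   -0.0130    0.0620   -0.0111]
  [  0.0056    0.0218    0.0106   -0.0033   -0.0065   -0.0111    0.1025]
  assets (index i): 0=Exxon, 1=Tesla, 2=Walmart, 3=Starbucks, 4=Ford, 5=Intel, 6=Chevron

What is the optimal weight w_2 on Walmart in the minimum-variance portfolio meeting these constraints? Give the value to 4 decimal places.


-0.0997

u=Σ⁻¹μ = [1.3621  1.0711  -0.0725  1.0906  1.9570  1.1251  0.8644]
v=Σ⁻¹𝟙 = [21.5988  4.6276  5.6215  9.8991  16.0928  15.8307  10.0641]
a=μᵀu=0.802466  b=𝟙ᵀu=7.397793  c=𝟙ᵀv=83.734596  D=ac−b²=12.466827
λ₁=(c·0.132−b)/D = (83.734596·0.132−7.397793)/12.466827 = 0.293192
λ₂=(a−b·0.132)/D = (0.802466−7.397793·0.132)/12.466827 = -0.013960
w* = 0.293192·u + -0.013960·v:
  w_0 = 0.293192·1.3621 + -0.013960·21.5988 = 0.0978  (Exxon)
  w_1 = 0.293192·1.0711 + -0.013960·4.6276 = 0.2494  (Tesla)
  w_2 = 0.293192·-0.0725 + -0.013960·5.6215 = -0.0997  (Walmart)
  w_3 = 0.293192·1.0906 + -0.013960·9.8991 = 0.1816  (Starbucks)
  w_4 = 0.293192·1.9570 + -0.013960·16.0928 = 0.3491  (Ford)
  w_5 = 0.293192·1.1251 + -0.013960·15.8307 = 0.1089  (Intel)
  w_6 = 0.293192·0.8644 + -0.013960·10.0641 = 0.1129  (Chevron)
Σw_i=1.0000  μᵀw=0.1320
σ²=wᵀΣw=λ₁·μ_p+λ₂ = 0.293192·0.132 + -0.013960 = 0.024741 ≈ 0.0247


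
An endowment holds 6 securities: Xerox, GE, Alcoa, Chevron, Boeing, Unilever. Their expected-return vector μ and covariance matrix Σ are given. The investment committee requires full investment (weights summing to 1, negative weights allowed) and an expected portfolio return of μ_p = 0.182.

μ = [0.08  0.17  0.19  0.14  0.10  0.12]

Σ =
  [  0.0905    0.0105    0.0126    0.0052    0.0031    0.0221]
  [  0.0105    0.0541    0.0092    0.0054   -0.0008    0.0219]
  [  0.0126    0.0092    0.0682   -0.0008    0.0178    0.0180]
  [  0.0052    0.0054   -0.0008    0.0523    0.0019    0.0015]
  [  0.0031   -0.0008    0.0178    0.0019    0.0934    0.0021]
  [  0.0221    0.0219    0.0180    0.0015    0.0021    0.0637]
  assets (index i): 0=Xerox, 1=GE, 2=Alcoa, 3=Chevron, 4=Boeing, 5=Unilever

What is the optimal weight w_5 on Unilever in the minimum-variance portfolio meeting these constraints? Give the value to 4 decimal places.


x=Σ⁻¹μ = [0.0537  2.3817  2.2359  2.4281  0.6062  0.3374]
y=Σ⁻¹𝟙 = [5.6381  11.7056  8.2381  16.9741  8.5536  6.7085]
a=μᵀx=1.275054  b=𝟙ᵀx=8.043014  c=𝟙ᵀy=57.818169  D=ac−b²=9.031239
λ₁=(c·0.182−b)/D = (57.818169·0.182−8.043014)/9.031239 = 0.274591
λ₂=(a−b·0.182)/D = (1.275054−8.043014·0.182)/9.031239 = -0.020902
w* = 0.274591·x + -0.020902·y:
  w_0 = 0.274591·0.0537 + -0.020902·5.6381 = -0.1031  (Xerox)
  w_1 = 0.274591·2.3817 + -0.020902·11.7056 = 0.4093  (GE)
  w_2 = 0.274591·2.2359 + -0.020902·8.2381 = 0.4418  (Alcoa)
  w_3 = 0.274591·2.4281 + -0.020902·16.9741 = 0.3119  (Chevron)
  w_4 = 0.274591·0.6062 + -0.020902·8.5536 = -0.0123  (Boeing)
  w_5 = 0.274591·0.3374 + -0.020902·6.7085 = -0.0476  (Unilever)
Σw_i=1.0000  μᵀw=0.1820
σ²=wᵀΣw=λ₁·μ_p+λ₂ = 0.274591·0.182 + -0.020902 = 0.029073 ≈ 0.0291

-0.0476


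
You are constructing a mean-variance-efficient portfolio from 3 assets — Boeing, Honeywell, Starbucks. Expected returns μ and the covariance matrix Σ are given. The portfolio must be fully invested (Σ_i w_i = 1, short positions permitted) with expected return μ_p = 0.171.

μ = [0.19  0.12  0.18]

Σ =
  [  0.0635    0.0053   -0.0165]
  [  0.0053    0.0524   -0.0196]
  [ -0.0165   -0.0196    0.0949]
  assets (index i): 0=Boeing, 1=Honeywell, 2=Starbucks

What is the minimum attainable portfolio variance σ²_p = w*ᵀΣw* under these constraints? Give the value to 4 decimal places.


p=Σ⁻¹μ = [3.5528  3.1116  3.1571]
q=Σ⁻¹𝟙 = [18.6048  24.2251  18.7754]
a=μᵀp=1.616698  b=𝟙ᵀp=9.821492  c=𝟙ᵀq=61.605269  D=ac−b²=3.135431
λ₁=(c·0.171−b)/D = (61.605269·0.171−9.821492)/3.135431 = 0.227404
λ₂=(a−b·0.171)/D = (1.616698−9.821492·0.171)/3.135431 = -0.020022
w* = 0.227404·p + -0.020022·q:
  w_0 = 0.227404·3.5528 + -0.020022·18.6048 = 0.4354  (Boeing)
  w_1 = 0.227404·3.1116 + -0.020022·24.2251 = 0.2226  (Honeywell)
  w_2 = 0.227404·3.1571 + -0.020022·18.7754 = 0.3420  (Starbucks)
Σw_i=1.0000  μᵀw=0.1710
σ²=wᵀΣw=λ₁·μ_p+λ₂ = 0.227404·0.171 + -0.020022 = 0.018864 ≈ 0.0189

0.0189


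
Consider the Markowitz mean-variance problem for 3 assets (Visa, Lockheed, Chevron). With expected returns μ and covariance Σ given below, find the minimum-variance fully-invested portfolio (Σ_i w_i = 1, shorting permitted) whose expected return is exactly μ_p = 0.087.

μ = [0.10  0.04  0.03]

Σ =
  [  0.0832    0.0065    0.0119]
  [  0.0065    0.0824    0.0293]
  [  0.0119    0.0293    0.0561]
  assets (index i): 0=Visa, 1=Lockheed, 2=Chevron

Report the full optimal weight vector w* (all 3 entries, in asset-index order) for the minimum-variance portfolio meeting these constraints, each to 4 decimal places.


u=Σ⁻¹μ = [1.1594  0.3577  0.1020]
v=Σ⁻¹𝟙 = [9.7410  7.0784  12.0621]
a=μᵀu=0.133307  b=𝟙ᵀu=1.619101  c=𝟙ᵀv=28.881543  D=ac−b²=1.228632
λ₁=(c·0.087−b)/D = (28.881543·0.087−1.619101)/1.228632 = 0.727308
λ₂=(a−b·0.087)/D = (0.133307−1.619101·0.087)/1.228632 = -0.006149
w* = 0.727308·u + -0.006149·v:
  w_0 = 0.727308·1.1594 + -0.006149·9.7410 = 0.7833  (Visa)
  w_1 = 0.727308·0.3577 + -0.006149·7.0784 = 0.2166  (Lockheed)
  w_2 = 0.727308·0.1020 + -0.006149·12.0621 = 0.0000  (Chevron)
Σw_i=1.0000  μᵀw=0.0870
σ²=wᵀΣw=λ₁·μ_p+λ₂ = 0.727308·0.087 + -0.006149 = 0.057127 ≈ 0.0571

0.7833  0.2166  0.0000


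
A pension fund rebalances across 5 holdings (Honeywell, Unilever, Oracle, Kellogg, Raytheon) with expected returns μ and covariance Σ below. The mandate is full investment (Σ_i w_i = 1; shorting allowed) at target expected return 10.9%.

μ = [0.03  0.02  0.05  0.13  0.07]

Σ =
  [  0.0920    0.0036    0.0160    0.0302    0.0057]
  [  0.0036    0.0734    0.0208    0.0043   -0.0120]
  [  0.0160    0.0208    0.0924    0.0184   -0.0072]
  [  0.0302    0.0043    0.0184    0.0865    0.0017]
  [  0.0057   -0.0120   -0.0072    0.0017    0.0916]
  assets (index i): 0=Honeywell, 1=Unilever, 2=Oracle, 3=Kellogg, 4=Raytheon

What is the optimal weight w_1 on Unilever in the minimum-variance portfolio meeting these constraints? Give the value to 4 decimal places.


x=Σ⁻¹μ = [-0.2809  0.2460  0.2968  1.5097  0.8092]
y=Σ⁻¹𝟙 = [6.1123  13.1675  6.3558  7.1719  12.6282]
a=μᵀx=0.264238  b=𝟙ᵀx=2.580834  c=𝟙ᵀy=45.435706  D=ac−b²=5.345114
λ₁=(c·0.109−b)/D = (45.435706·0.109−2.580834)/5.345114 = 0.443706
λ₂=(a−b·0.109)/D = (0.264238−2.580834·0.109)/5.345114 = -0.003194
w* = 0.443706·x + -0.003194·y:
  w_0 = 0.443706·-0.2809 + -0.003194·6.1123 = -0.1441  (Honeywell)
  w_1 = 0.443706·0.2460 + -0.003194·13.1675 = 0.0671  (Unilever)
  w_2 = 0.443706·0.2968 + -0.003194·6.3558 = 0.1114  (Oracle)
  w_3 = 0.443706·1.5097 + -0.003194·7.1719 = 0.6469  (Kellogg)
  w_4 = 0.443706·0.8092 + -0.003194·12.6282 = 0.3187  (Raytheon)
Σw_i=1.0000  μᵀw=0.1090
σ²=wᵀΣw=λ₁·μ_p+λ₂ = 0.443706·0.109 + -0.003194 = 0.045170 ≈ 0.0452

0.0671


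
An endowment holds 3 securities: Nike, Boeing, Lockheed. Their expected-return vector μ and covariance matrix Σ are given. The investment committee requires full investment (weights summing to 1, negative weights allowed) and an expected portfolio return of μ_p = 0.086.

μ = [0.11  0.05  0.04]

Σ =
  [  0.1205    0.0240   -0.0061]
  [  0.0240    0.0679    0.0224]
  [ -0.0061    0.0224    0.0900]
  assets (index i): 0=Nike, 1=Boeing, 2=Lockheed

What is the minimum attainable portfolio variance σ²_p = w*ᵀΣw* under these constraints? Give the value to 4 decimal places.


0.0586

u=Σ⁻¹μ = [0.8785  0.2828  0.4336]
v=Σ⁻¹𝟙 = [6.9341  9.2125  9.2882]
a=μᵀu=0.128118  b=𝟙ᵀu=1.594902  c=𝟙ᵀv=25.434767  D=ac−b²=0.714941
λ₁=(c·0.086−b)/D = (25.434767·0.086−1.594902)/0.714941 = 0.828723
λ₂=(a−b·0.086)/D = (0.128118−1.594902·0.086)/0.714941 = -0.012649
w* = 0.828723·u + -0.012649·v:
  w_0 = 0.828723·0.8785 + -0.012649·6.9341 = 0.6403  (Nike)
  w_1 = 0.828723·0.2828 + -0.012649·9.2125 = 0.1179  (Boeing)
  w_2 = 0.828723·0.4336 + -0.012649·9.2882 = 0.2418  (Lockheed)
Σw_i=1.0000  μᵀw=0.0860
σ²=wᵀΣw=λ₁·μ_p+λ₂ = 0.828723·0.086 + -0.012649 = 0.058621 ≈ 0.0586


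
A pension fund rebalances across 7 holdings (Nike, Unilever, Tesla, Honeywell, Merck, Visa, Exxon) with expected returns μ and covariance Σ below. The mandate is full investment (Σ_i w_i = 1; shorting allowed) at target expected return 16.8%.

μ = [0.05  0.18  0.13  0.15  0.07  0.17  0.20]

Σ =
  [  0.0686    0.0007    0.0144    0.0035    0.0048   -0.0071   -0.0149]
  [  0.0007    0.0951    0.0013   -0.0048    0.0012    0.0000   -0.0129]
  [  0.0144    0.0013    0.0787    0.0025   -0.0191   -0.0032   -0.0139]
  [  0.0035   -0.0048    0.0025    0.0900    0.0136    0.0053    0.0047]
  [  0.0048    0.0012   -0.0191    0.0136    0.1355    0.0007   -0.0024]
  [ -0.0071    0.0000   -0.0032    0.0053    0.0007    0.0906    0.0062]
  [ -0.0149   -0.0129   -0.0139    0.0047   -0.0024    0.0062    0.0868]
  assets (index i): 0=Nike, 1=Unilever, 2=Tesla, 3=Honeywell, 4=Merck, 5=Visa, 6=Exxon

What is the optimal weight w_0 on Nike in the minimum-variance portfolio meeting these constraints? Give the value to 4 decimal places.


0.0040

p=Σ⁻¹μ = [0.9652  2.3194  2.1561  1.3326  0.6759  1.7409  2.9820]
q=Σ⁻¹𝟙 = [15.2458  12.8643  14.9961  7.9730  8.2919  11.0366  17.4604]
a=μᵀp=1.885594  b=𝟙ᵀp=12.172036  c=𝟙ᵀq=87.868110  D=ac−b²=17.525098
λ₁=(c·0.168−b)/D = (87.868110·0.168−12.172036)/17.525098 = 0.147777
λ₂=(a−b·0.168)/D = (1.885594−12.172036·0.168)/17.525098 = -0.009090
w* = 0.147777·p + -0.009090·q:
  w_0 = 0.147777·0.9652 + -0.009090·15.2458 = 0.0040  (Nike)
  w_1 = 0.147777·2.3194 + -0.009090·12.8643 = 0.2258  (Unilever)
  w_2 = 0.147777·2.1561 + -0.009090·14.9961 = 0.1823  (Tesla)
  w_3 = 0.147777·1.3326 + -0.009090·7.9730 = 0.1244  (Honeywell)
  w_4 = 0.147777·0.6759 + -0.009090·8.2919 = 0.0245  (Merck)
  w_5 = 0.147777·1.7409 + -0.009090·11.0366 = 0.1569  (Visa)
  w_6 = 0.147777·2.9820 + -0.009090·17.4604 = 0.2819  (Exxon)
Σw_i=1.0000  μᵀw=0.1680
σ²=wᵀΣw=λ₁·μ_p+λ₂ = 0.147777·0.168 + -0.009090 = 0.015736 ≈ 0.0157


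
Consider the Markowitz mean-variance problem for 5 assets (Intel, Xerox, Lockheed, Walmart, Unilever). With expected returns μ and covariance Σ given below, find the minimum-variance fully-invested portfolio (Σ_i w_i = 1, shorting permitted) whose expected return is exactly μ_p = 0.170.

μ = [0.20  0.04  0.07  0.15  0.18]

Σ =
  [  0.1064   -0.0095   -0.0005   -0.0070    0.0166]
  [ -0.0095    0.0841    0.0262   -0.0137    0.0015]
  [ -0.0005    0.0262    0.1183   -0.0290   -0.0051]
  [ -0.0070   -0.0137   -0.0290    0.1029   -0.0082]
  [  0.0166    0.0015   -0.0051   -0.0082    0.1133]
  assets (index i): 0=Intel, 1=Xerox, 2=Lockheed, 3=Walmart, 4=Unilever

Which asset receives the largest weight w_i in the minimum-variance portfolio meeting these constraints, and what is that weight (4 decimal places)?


Intel (0.3416)

p=Σ⁻¹μ = [1.8470  0.6773  1.0249  2.0824  1.5060]
q=Σ⁻¹𝟙 = [10.2047  12.3192  9.9580  15.5556  8.7420]
a=μᵀp=1.051682  b=𝟙ᵀp=7.137675  c=𝟙ᵀq=56.779552  D=ac−b²=8.767609
λ₁=(c·0.170−b)/D = (56.779552·0.170−7.137675)/8.767609 = 0.286834
λ₂=(a−b·0.170)/D = (1.051682−7.137675·0.170)/8.767609 = -0.018446
w* = 0.286834·p + -0.018446·q:
  w_0 = 0.286834·1.8470 + -0.018446·10.2047 = 0.3416  (Intel)
  w_1 = 0.286834·0.6773 + -0.018446·12.3192 = -0.0329  (Xerox)
  w_2 = 0.286834·1.0249 + -0.018446·9.9580 = 0.1103  (Lockheed)
  w_3 = 0.286834·2.0824 + -0.018446·15.5556 = 0.3104  (Walmart)
  w_4 = 0.286834·1.5060 + -0.018446·8.7420 = 0.2707  (Unilever)
Σw_i=1.0000  μᵀw=0.1700
σ²=wᵀΣw=λ₁·μ_p+λ₂ = 0.286834·0.170 + -0.018446 = 0.030316 ≈ 0.0303
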